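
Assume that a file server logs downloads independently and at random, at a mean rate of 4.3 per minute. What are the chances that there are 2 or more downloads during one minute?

With mean μ = 4.3 per minute,
P(N ≥ 2) = 1 − P(N ≤ 1) = 1 − Σ_{j=0}^{1} e^(−μ) μ^j/j! ≈ 0.9281.

0.9281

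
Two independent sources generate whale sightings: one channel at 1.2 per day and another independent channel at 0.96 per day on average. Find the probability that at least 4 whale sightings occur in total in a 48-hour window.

0.6264

Independent Poisson processes superpose: combined rate λ = 1.2 + 0.96 = 2.16 per day.
Over the interval, μ = 2.16 × 2 = 4.32 (a 48-hour window = 2 days).
P(N ≥ 4) = 1 − P(N ≤ 3) ≈ 0.6264.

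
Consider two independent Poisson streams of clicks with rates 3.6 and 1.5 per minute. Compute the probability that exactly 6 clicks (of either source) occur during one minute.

Independent Poisson processes superpose: combined rate λ = 3.6 + 1.5 = 5.1 per minute.
So μ = 5.1.
P(N = 6) = e^(−5.1) · 5.1^6/6! ≈ 0.1490.

0.1490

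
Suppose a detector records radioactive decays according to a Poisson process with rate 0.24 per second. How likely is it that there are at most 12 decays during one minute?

0.3203

Over the interval, μ = 0.24 × 60 = 14.4 (a minute = 60 seconds).
P(N ≤ 12) = Σ_{j=0}^{12} e^(−μ) μ^j/j! ≈ 0.3203.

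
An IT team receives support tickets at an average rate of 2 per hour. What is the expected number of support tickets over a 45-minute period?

E[N] = λt = 2 × 0.75 = 1.5 (a 45-minute period = 0.75 hours).

1.5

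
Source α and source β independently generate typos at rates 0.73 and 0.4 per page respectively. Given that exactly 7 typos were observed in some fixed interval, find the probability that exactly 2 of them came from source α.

0.0487

Given the total, each event is independently from source α with probability p = λ_α/(λ_α+λ_β) = 0.73/1.13 ≈ 0.6460.
So K ~ Binomial(7, 0.73/1.13): P(K = 2) = C(7,2) · (0.73/1.13)^2 · (0.4/1.13)^5 ≈ 0.0487.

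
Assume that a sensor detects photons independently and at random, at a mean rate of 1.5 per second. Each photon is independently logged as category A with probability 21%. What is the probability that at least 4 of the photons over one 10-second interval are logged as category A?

Thinning: the photons that are logged as category A themselves form a Poisson process with rate 0.21 × 1.5 = 0.315 per second.
Over the interval, μ = 0.315 × 10 = 3.15 (a 10-second interval = 10 seconds).
P(N ≥ 4) = 1 − P(N ≤ 3) ≈ 0.3863.

0.3863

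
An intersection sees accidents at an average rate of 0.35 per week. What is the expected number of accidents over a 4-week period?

1.4

E[N] = λt = 0.35 × 4 = 1.4 (a 4-week period = 4 weeks).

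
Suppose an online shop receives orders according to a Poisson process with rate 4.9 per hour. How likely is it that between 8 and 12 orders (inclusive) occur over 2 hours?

Over the interval, μ = 4.9 × 2 = 9.8 (2 hours).
P(8 ≤ N ≤ 12) = Σ_{j=8}^{12} e^(−9.8) · 9.8^j/j! ≈ 0.5713.

0.5713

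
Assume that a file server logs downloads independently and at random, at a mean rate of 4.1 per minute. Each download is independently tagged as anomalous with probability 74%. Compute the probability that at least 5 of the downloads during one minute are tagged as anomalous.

Thinning: the downloads that are tagged as anomalous themselves form a Poisson process with rate 0.74 × 4.1 = 3.034 per minute.
So μ = 3.034.
P(N ≥ 5) = 1 − P(N ≤ 4) ≈ 0.1905.

0.1905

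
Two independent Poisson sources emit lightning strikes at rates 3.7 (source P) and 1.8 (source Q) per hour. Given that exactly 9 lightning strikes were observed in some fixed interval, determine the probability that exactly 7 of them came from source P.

0.2404

Given the total, each event is independently from source P with probability p = λ_P/(λ_P+λ_Q) = 3.7/5.5 ≈ 0.6727.
So K ~ Binomial(9, 3.7/5.5): P(K = 7) = C(9,7) · (3.7/5.5)^7 · (1.8/5.5)^2 ≈ 0.2404.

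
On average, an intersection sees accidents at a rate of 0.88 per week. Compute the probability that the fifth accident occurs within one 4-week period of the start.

0.2783

Over the interval, μ = 0.88 × 4 = 3.52 (a 4-week period = 4 weeks).
The fifth arrival falls in the interval iff at least 5 events occur there: P(S_5 ≤ t) = P(N ≥ 5) = 1 − P(N ≤ 4) ≈ 0.2783.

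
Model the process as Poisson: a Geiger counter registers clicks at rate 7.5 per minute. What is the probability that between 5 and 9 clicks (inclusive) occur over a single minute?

0.6443

With mean μ = 7.5 per minute,
P(5 ≤ N ≤ 9) = Σ_{j=5}^{9} e^(−7.5) · 7.5^j/j! ≈ 0.6443.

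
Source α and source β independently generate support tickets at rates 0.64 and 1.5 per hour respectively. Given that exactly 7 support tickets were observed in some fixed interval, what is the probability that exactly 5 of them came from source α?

0.0247

Given the total, each event is independently from source α with probability p = λ_α/(λ_α+λ_β) = 0.64/2.14 ≈ 0.2991.
So K ~ Binomial(7, 0.64/2.14): P(K = 5) = C(7,5) · (0.64/2.14)^5 · (1.5/2.14)^2 ≈ 0.0247.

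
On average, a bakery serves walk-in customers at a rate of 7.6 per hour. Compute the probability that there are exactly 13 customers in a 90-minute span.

0.0987

Over the interval, μ = 7.6 × 1.5 = 11.4 (a 90-minute span = 1.5 hours).
P(N = 13) = e^(−μ) μ^13/13! = e^(−11.4) · 11.4^13/6227020800 ≈ 0.0987.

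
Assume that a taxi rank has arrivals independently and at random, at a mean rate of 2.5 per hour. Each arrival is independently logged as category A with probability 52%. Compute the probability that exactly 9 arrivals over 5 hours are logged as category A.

Thinning: the arrivals that are logged as category A themselves form a Poisson process with rate 0.52 × 2.5 = 1.3 per hour.
Over the interval, μ = 1.3 × 5 = 6.5 (5 hours).
P(N = 9) = e^(−6.5) · 6.5^9/9! ≈ 0.0858.

0.0858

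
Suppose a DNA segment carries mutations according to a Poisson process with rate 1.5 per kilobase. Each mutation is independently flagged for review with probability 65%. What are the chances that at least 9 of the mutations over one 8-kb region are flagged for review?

Thinning: the mutations that are flagged for review themselves form a Poisson process with rate 0.65 × 1.5 = 0.975 per kilobase.
Over the interval, μ = 0.975 × 8 = 7.8 (an 8-kb region = 8 kilobases).
P(N ≥ 9) = 1 − P(N ≤ 8) ≈ 0.3796.

0.3796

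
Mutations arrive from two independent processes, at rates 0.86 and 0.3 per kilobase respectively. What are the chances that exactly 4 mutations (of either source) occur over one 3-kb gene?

Independent Poisson processes superpose: combined rate λ = 0.86 + 0.3 = 1.16 per kilobase.
Over the interval, μ = 1.16 × 3 = 3.48 (a 3-kb gene = 3 kilobases).
P(N = 4) = e^(−3.48) · 3.48^4/4! ≈ 0.1883.

0.1883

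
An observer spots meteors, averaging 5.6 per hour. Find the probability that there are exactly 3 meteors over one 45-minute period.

Over the interval, μ = 5.6 × 0.75 = 4.2 (a 45-minute period = 0.75 hours).
P(N = 3) = e^(−μ) μ^3/3! = e^(−4.2) · 4.2^3/6 ≈ 0.1852.

0.1852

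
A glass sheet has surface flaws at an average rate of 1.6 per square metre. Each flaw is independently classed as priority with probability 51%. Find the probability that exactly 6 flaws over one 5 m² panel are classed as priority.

Thinning: the flaws that are classed as priority themselves form a Poisson process with rate 0.51 × 1.6 = 0.816 per square metre.
Over the interval, μ = 0.816 × 5 = 4.08 (a 5 m² panel = 5 square metres).
P(N = 6) = e^(−4.08) · 4.08^6/6! ≈ 0.1083.

0.1083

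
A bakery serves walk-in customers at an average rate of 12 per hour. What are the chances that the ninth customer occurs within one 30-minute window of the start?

Over the interval, μ = 12 × 0.5 = 6 (a 30-minute window = 0.5 hours).
The ninth arrival falls in the interval iff at least 9 events occur there: P(S_9 ≤ t) = P(N ≥ 9) = 1 − P(N ≤ 8) ≈ 0.1528.

0.1528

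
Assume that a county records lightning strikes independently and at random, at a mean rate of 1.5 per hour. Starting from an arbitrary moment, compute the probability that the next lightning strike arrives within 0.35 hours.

0.4084

Inter-arrival times are exponential with rate λ = 1.5 per hour.
P(T ≤ 0.35) = 1 − e^(−λt) = 1 − e^(−1.5 × 0.35) = 1 − e^(−0.525) ≈ 0.4084.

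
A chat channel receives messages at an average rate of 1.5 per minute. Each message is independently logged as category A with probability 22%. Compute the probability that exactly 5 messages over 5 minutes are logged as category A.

Thinning: the messages that are logged as category A themselves form a Poisson process with rate 0.22 × 1.5 = 0.33 per minute.
Over the interval, μ = 0.33 × 5 = 1.65 (5 minutes).
P(N = 5) = e^(−1.65) · 1.65^5/5! ≈ 0.0196.

0.0196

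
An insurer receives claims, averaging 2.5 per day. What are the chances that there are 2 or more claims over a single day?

With mean μ = 2.5 per day,
P(N ≥ 2) = 1 − P(N ≤ 1) = 1 − Σ_{j=0}^{1} e^(−μ) μ^j/j! ≈ 0.7127.

0.7127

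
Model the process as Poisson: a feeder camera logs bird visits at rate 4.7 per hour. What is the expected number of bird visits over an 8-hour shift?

37.6

E[N] = λt = 4.7 × 8 = 37.6 (an 8-hour shift = 8 hours).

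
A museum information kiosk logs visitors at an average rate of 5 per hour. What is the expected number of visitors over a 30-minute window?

2.5

E[N] = λt = 5 × 0.5 = 2.5 (a 30-minute window = 0.5 hours).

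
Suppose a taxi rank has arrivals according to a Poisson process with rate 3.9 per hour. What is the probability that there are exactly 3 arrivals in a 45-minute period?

Over the interval, μ = 3.9 × 0.75 = 2.925 (a 45-minute period = 0.75 hours).
P(N = 3) = e^(−μ) μ^3/3! = e^(−2.925) · 2.925^3/6 ≈ 0.2238.

0.2238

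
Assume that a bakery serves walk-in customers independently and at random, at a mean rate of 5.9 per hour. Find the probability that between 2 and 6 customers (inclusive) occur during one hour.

With mean μ = 5.9 per hour,
P(2 ≤ N ≤ 6) = Σ_{j=2}^{6} e^(−5.9) · 5.9^j/j! ≈ 0.6035.

0.6035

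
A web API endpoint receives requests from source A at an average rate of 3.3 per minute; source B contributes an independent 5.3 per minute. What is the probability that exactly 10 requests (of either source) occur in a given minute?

Independent Poisson processes superpose: combined rate λ = 3.3 + 5.3 = 8.6 per minute.
So μ = 8.6.
P(N = 10) = e^(−8.6) · 8.6^10/10! ≈ 0.1123.

0.1123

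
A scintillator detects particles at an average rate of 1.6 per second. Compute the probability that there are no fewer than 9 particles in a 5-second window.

Over the interval, μ = 1.6 × 5 = 8 (a 5-second window = 5 seconds).
P(N ≥ 9) = 1 − P(N ≤ 8) = 1 − Σ_{j=0}^{8} e^(−μ) μ^j/j! ≈ 0.4075.

0.4075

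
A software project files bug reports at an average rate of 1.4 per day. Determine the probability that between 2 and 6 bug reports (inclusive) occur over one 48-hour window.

0.7445

Over the interval, μ = 1.4 × 2 = 2.8 (a 48-hour window = 2 days).
P(2 ≤ N ≤ 6) = Σ_{j=2}^{6} e^(−2.8) · 2.8^j/j! ≈ 0.7445.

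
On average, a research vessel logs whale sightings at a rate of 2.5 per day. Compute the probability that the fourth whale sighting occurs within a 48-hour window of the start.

Over the interval, μ = 2.5 × 2 = 5 (a 48-hour window = 2 days).
The fourth arrival falls in the interval iff at least 4 events occur there: P(S_4 ≤ t) = P(N ≥ 4) = 1 − P(N ≤ 3) ≈ 0.7350.

0.7350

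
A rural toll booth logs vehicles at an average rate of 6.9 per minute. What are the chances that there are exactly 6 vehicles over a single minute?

With mean μ = 6.9 per minute,
P(N = 6) = e^(−μ) μ^6/6! = e^(−6.9) · 6.9^6/720 ≈ 0.1511.

0.1511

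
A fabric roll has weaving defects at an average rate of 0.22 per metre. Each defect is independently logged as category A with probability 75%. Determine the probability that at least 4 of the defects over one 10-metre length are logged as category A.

0.0859

Thinning: the defects that are logged as category A themselves form a Poisson process with rate 0.75 × 0.22 = 0.165 per metre.
Over the interval, μ = 0.165 × 10 = 1.65 (a 10-metre length = 10 metres).
P(N ≥ 4) = 1 − P(N ≤ 3) ≈ 0.0859.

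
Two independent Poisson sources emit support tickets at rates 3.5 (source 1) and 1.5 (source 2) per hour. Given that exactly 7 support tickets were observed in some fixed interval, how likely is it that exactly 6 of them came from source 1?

Given the total, each event is independently from source 1 with probability p = λ_1/(λ_1+λ_2) = 3.5/5 = 0.7000.
So K ~ Binomial(7, 3.5/5): P(K = 6) = C(7,6) · (3.5/5)^6 · (1.5/5)^1 ≈ 0.2471.

0.2471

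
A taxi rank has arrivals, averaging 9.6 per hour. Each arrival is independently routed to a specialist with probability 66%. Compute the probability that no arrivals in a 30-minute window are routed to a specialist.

0.0421

Thinning: the arrivals that are routed to a specialist themselves form a Poisson process with rate 0.66 × 9.6 = 6.336 per hour.
Over the interval, μ = 6.336 × 0.5 = 3.168 (a 30-minute window = 0.5 hours).
P(N = 0) = e^(−3.168) · 3.168^0/0! ≈ 0.0421.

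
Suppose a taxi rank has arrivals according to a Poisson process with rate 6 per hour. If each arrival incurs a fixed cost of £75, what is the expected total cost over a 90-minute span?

E[N] = 6 × 1.5 = 9 (a 90-minute span = 1.5 hours); E[cost] = 9 × £75 = £675.

£675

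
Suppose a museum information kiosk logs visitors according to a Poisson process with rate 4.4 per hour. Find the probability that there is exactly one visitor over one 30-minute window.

0.2438

Over the interval, μ = 4.4 × 0.5 = 2.2 (a 30-minute window = 0.5 hours).
P(N = 1) = e^(−μ) μ^1/1! = e^(−2.2) · 2.2^1/1 ≈ 0.2438.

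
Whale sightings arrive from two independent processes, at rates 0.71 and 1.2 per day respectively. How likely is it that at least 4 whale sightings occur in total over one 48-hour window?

Independent Poisson processes superpose: combined rate λ = 0.71 + 1.2 = 1.91 per day.
Over the interval, μ = 1.91 × 2 = 3.82 (a 48-hour window = 2 days).
P(N ≥ 4) = 1 − P(N ≤ 3) ≈ 0.5306.

0.5306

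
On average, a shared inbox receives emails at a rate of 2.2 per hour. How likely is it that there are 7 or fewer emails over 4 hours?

Over the interval, μ = 2.2 × 4 = 8.8 (4 hours).
P(N ≤ 7) = Σ_{j=0}^{7} e^(−μ) μ^j/j! ≈ 0.3478.

0.3478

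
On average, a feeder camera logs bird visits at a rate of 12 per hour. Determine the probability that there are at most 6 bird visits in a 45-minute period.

Over the interval, μ = 12 × 0.75 = 9 (a 45-minute period = 0.75 hours).
P(N ≤ 6) = Σ_{j=0}^{6} e^(−μ) μ^j/j! ≈ 0.2068.

0.2068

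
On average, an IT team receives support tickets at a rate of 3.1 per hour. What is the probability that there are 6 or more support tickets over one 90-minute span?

Over the interval, μ = 3.1 × 1.5 = 4.65 (a 90-minute span = 1.5 hours).
P(N ≥ 6) = 1 − P(N ≤ 5) = 1 − Σ_{j=0}^{5} e^(−μ) μ^j/j! ≈ 0.3229.

0.3229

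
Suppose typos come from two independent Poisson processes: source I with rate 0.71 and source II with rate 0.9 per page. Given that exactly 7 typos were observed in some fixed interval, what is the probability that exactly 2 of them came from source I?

Given the total, each event is independently from source I with probability p = λ_I/(λ_I+λ_II) = 0.71/1.61 ≈ 0.4410.
So K ~ Binomial(7, 0.71/1.61): P(K = 2) = C(7,2) · (0.71/1.61)^2 · (0.9/1.61)^5 ≈ 0.2229.

0.2229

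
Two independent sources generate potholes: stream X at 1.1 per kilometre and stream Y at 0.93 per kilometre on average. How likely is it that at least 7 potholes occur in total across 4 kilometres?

0.7011

Independent Poisson processes superpose: combined rate λ = 1.1 + 0.93 = 2.03 per kilometre.
Over the interval, μ = 2.03 × 4 = 8.12 (4 kilometres).
P(N ≥ 7) = 1 − P(N ≤ 6) ≈ 0.7011.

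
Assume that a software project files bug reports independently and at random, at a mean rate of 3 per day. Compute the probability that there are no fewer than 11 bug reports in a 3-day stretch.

Over the interval, μ = 3 × 3 = 9 (a 3-day stretch = 3 days).
P(N ≥ 11) = 1 − P(N ≤ 10) = 1 − Σ_{j=0}^{10} e^(−μ) μ^j/j! ≈ 0.2940.

0.2940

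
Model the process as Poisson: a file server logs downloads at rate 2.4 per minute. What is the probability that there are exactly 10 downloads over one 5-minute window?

0.1048

Over the interval, μ = 2.4 × 5 = 12 (a 5-minute window = 5 minutes).
P(N = 10) = e^(−μ) μ^10/10! = e^(−12) · 12^10/3628800 ≈ 0.1048.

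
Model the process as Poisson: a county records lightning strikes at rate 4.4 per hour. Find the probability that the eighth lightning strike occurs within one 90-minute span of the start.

0.3419

Over the interval, μ = 4.4 × 1.5 = 6.6 (a 90-minute span = 1.5 hours).
The eighth arrival falls in the interval iff at least 8 events occur there: P(S_8 ≤ t) = P(N ≥ 8) = 1 − P(N ≤ 7) ≈ 0.3419.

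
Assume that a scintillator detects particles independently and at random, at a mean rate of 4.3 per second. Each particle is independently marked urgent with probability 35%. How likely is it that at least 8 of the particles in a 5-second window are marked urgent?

Thinning: the particles that are marked urgent themselves form a Poisson process with rate 0.35 × 4.3 = 1.505 per second.
Over the interval, μ = 1.505 × 5 = 7.525 (a 5-second window = 5 seconds).
P(N ≥ 8) = 1 − P(N ≤ 7) ≈ 0.4790.

0.4790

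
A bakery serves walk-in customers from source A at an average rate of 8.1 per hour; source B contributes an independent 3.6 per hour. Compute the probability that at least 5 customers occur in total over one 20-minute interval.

0.3516

Independent Poisson processes superpose: combined rate λ = 8.1 + 3.6 = 11.7 per hour.
Over the interval, μ = 11.7 × 1/3 = 3.9 (a 20-minute interval = 1/3 hours).
P(N ≥ 5) = 1 − P(N ≤ 4) ≈ 0.3516.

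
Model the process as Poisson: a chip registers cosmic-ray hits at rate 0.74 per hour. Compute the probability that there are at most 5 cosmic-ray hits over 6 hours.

0.7131

Over the interval, μ = 0.74 × 6 = 4.44 (6 hours).
P(N ≤ 5) = Σ_{j=0}^{5} e^(−μ) μ^j/j! ≈ 0.7131.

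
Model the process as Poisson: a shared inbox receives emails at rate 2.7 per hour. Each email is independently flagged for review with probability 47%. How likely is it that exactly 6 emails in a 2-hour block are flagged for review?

0.0293

Thinning: the emails that are flagged for review themselves form a Poisson process with rate 0.47 × 2.7 = 1.269 per hour.
Over the interval, μ = 1.269 × 2 = 2.538 (a 2-hour block = 2 hours).
P(N = 6) = e^(−2.538) · 2.538^6/6! ≈ 0.0293.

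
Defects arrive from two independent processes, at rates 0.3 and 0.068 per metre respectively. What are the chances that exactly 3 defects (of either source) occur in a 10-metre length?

Independent Poisson processes superpose: combined rate λ = 0.3 + 0.068 = 0.368 per metre.
Over the interval, μ = 0.368 × 10 = 3.68 (a 10-metre length = 10 metres).
P(N = 3) = e^(−3.68) · 3.68^3/3! ≈ 0.2095.

0.2095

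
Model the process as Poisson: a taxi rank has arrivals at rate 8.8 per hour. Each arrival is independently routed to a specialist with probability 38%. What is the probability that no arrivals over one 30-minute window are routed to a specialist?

0.1879

Thinning: the arrivals that are routed to a specialist themselves form a Poisson process with rate 0.38 × 8.8 = 3.344 per hour.
Over the interval, μ = 3.344 × 0.5 = 1.672 (a 30-minute window = 0.5 hours).
P(N = 0) = e^(−1.672) · 1.672^0/0! ≈ 0.1879.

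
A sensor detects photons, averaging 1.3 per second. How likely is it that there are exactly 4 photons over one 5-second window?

Over the interval, μ = 1.3 × 5 = 6.5 (a 5-second window = 5 seconds).
P(N = 4) = e^(−μ) μ^4/4! = e^(−6.5) · 6.5^4/24 ≈ 0.1118.

0.1118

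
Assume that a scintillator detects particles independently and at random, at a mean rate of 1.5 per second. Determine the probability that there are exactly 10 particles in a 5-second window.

Over the interval, μ = 1.5 × 5 = 7.5 (a 5-second window = 5 seconds).
P(N = 10) = e^(−μ) μ^10/10! = e^(−7.5) · 7.5^10/3628800 ≈ 0.0858.

0.0858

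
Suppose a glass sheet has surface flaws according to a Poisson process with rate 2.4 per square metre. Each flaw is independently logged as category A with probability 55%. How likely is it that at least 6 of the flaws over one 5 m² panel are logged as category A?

0.6453

Thinning: the flaws that are logged as category A themselves form a Poisson process with rate 0.55 × 2.4 = 1.32 per square metre.
Over the interval, μ = 1.32 × 5 = 6.6 (a 5 m² panel = 5 square metres).
P(N ≥ 6) = 1 − P(N ≤ 5) ≈ 0.6453.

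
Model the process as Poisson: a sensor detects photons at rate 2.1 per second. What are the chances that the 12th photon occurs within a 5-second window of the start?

Over the interval, μ = 2.1 × 5 = 10.5 (a 5-second window = 5 seconds).
The 12th arrival falls in the interval iff at least 12 events occur there: P(S_12 ≤ t) = P(N ≥ 12) = 1 − P(N ≤ 11) ≈ 0.3613.

0.3613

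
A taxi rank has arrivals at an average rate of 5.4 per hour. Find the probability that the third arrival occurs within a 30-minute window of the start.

0.5064

Over the interval, μ = 5.4 × 0.5 = 2.7 (a 30-minute window = 0.5 hours).
The third arrival falls in the interval iff at least 3 events occur there: P(S_3 ≤ t) = P(N ≥ 3) = 1 − P(N ≤ 2) ≈ 0.5064.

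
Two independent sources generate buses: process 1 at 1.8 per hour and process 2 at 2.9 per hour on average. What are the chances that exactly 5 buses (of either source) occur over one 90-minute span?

0.1259

Independent Poisson processes superpose: combined rate λ = 1.8 + 2.9 = 4.7 per hour.
Over the interval, μ = 4.7 × 1.5 = 7.05 (a 90-minute span = 1.5 hours).
P(N = 5) = e^(−7.05) · 7.05^5/5! ≈ 0.1259.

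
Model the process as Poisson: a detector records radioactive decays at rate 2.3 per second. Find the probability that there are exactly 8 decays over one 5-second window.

Over the interval, μ = 2.3 × 5 = 11.5 (a 5-second window = 5 seconds).
P(N = 8) = e^(−μ) μ^8/8! = e^(−11.5) · 11.5^8/40320 ≈ 0.0769.

0.0769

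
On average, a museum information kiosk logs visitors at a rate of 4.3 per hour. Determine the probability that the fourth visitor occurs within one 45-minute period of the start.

0.4030

Over the interval, μ = 4.3 × 0.75 = 3.225 (a 45-minute period = 0.75 hours).
The fourth arrival falls in the interval iff at least 4 events occur there: P(S_4 ≤ t) = P(N ≥ 4) = 1 − P(N ≤ 3) ≈ 0.4030.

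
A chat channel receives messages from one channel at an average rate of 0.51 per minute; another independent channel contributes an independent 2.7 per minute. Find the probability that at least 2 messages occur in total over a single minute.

0.8301

Independent Poisson processes superpose: combined rate λ = 0.51 + 2.7 = 3.21 per minute.
So μ = 3.21.
P(N ≥ 2) = 1 − P(N ≤ 1) ≈ 0.8301.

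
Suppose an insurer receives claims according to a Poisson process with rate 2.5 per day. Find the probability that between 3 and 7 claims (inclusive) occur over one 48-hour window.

Over the interval, μ = 2.5 × 2 = 5 (a 48-hour window = 2 days).
P(3 ≤ N ≤ 7) = Σ_{j=3}^{7} e^(−5) · 5^j/j! ≈ 0.7420.

0.7420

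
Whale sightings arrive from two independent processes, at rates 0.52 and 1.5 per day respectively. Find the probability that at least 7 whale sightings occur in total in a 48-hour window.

Independent Poisson processes superpose: combined rate λ = 0.52 + 1.5 = 2.02 per day.
Over the interval, μ = 2.02 × 2 = 4.04 (a 48-hour window = 2 days).
P(N ≥ 7) = 1 − P(N ≤ 6) ≈ 0.1149.

0.1149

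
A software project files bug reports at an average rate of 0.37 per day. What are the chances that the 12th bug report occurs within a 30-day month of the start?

Over the interval, μ = 0.37 × 30 = 11.1 (a 30-day month = 30 days).
The 12th arrival falls in the interval iff at least 12 events occur there: P(S_12 ≤ t) = P(N ≥ 12) = 1 − P(N ≤ 11) ≈ 0.4327.

0.4327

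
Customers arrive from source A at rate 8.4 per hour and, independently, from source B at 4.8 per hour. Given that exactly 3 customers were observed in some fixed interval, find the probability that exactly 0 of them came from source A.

Given the total, each event is independently from source A with probability p = λ_A/(λ_A+λ_B) = 8.4/13.2 ≈ 0.6364.
So K ~ Binomial(3, 8.4/13.2): P(K = 0) = C(3,0) · (8.4/13.2)^0 · (4.8/13.2)^3 ≈ 0.0481.

0.0481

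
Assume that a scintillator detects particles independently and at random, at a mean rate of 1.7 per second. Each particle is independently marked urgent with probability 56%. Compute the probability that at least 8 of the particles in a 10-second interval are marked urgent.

Thinning: the particles that are marked urgent themselves form a Poisson process with rate 0.56 × 1.7 = 0.952 per second.
Over the interval, μ = 0.952 × 10 = 9.52 (a 10-second interval = 10 seconds).
P(N ≥ 8) = 1 − P(N ≤ 7) ≈ 0.7334.

0.7334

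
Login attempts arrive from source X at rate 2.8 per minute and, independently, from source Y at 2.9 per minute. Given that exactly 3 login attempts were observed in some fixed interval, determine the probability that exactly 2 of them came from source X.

Given the total, each event is independently from source X with probability p = λ_X/(λ_X+λ_Y) = 2.8/5.7 ≈ 0.4912.
So K ~ Binomial(3, 2.8/5.7): P(K = 2) = C(3,2) · (2.8/5.7)^2 · (2.9/5.7)^1 ≈ 0.3683.

0.3683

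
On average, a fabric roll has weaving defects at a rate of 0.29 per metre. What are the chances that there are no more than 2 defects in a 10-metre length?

Over the interval, μ = 0.29 × 10 = 2.9 (a 10-metre length = 10 metres).
P(N ≤ 2) = Σ_{j=0}^{2} e^(−μ) μ^j/j! ≈ 0.4460.

0.4460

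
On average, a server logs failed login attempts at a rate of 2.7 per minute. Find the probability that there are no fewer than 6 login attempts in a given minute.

With mean μ = 2.7 per minute,
P(N ≥ 6) = 1 − P(N ≤ 5) = 1 − Σ_{j=0}^{5} e^(−μ) μ^j/j! ≈ 0.0567.

0.0567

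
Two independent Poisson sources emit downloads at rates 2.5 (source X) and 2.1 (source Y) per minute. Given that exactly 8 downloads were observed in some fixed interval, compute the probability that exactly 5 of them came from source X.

0.2526

Given the total, each event is independently from source X with probability p = λ_X/(λ_X+λ_Y) = 2.5/4.6 ≈ 0.5435.
So K ~ Binomial(8, 2.5/4.6): P(K = 5) = C(8,5) · (2.5/4.6)^5 · (2.1/4.6)^3 ≈ 0.2526.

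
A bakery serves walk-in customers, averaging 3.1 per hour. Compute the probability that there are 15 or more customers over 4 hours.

0.2653

Over the interval, μ = 3.1 × 4 = 12.4 (4 hours).
P(N ≥ 15) = 1 − P(N ≤ 14) = 1 − Σ_{j=0}^{14} e^(−μ) μ^j/j! ≈ 0.2653.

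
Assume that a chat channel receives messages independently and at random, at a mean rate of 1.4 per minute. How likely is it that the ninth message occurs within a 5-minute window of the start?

Over the interval, μ = 1.4 × 5 = 7 (a 5-minute window = 5 minutes).
The ninth arrival falls in the interval iff at least 9 events occur there: P(S_9 ≤ t) = P(N ≥ 9) = 1 − P(N ≤ 8) ≈ 0.2709.

0.2709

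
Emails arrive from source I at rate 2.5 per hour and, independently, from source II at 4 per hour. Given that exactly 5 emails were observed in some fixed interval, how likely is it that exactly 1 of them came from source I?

0.2758

Given the total, each event is independently from source I with probability p = λ_I/(λ_I+λ_II) = 2.5/6.5 ≈ 0.3846.
So K ~ Binomial(5, 2.5/6.5): P(K = 1) = C(5,1) · (2.5/6.5)^1 · (4/6.5)^4 ≈ 0.2758.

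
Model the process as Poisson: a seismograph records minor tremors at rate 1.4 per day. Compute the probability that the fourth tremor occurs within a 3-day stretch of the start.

0.6046

Over the interval, μ = 1.4 × 3 = 4.2 (a 3-day stretch = 3 days).
The fourth arrival falls in the interval iff at least 4 events occur there: P(S_4 ≤ t) = P(N ≥ 4) = 1 − P(N ≤ 3) ≈ 0.6046.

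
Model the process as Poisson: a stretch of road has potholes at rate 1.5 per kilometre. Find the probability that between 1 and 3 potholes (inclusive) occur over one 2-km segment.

Over the interval, μ = 1.5 × 2 = 3 (a 2-km segment = 2 kilometres).
P(1 ≤ N ≤ 3) = Σ_{j=1}^{3} e^(−3) · 3^j/j! ≈ 0.5974.

0.5974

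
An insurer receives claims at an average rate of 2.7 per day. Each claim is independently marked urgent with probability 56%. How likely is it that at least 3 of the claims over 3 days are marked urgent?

0.8304

Thinning: the claims that are marked urgent themselves form a Poisson process with rate 0.56 × 2.7 = 1.512 per day.
Over the interval, μ = 1.512 × 3 = 4.536 (3 days).
P(N ≥ 3) = 1 − P(N ≤ 2) ≈ 0.8304.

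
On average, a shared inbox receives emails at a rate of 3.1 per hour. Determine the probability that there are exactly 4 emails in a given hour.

With mean μ = 3.1 per hour,
P(N = 4) = e^(−μ) μ^4/4! = e^(−3.1) · 3.1^4/24 ≈ 0.1733.

0.1733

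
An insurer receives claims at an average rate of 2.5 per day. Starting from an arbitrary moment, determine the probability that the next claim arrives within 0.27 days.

Inter-arrival times are exponential with rate λ = 2.5 per day.
P(T ≤ 0.27) = 1 − e^(−λt) = 1 − e^(−2.5 × 0.27) = 1 − e^(−0.675) ≈ 0.4908.

0.4908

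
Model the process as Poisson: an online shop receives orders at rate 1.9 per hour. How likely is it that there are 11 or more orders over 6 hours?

Over the interval, μ = 1.9 × 6 = 11.4 (6 hours).
P(N ≥ 11) = 1 − P(N ≤ 10) = 1 − Σ_{j=0}^{10} e^(−μ) μ^j/j! ≈ 0.5869.

0.5869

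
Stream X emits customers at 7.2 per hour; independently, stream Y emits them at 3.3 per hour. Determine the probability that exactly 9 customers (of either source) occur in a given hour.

Independent Poisson processes superpose: combined rate λ = 7.2 + 3.3 = 10.5 per hour.
So μ = 10.5.
P(N = 9) = e^(−10.5) · 10.5^9/9! ≈ 0.1177.

0.1177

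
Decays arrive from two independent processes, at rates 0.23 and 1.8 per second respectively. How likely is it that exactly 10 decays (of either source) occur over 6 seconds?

0.1016

Independent Poisson processes superpose: combined rate λ = 0.23 + 1.8 = 2.03 per second.
Over the interval, μ = 2.03 × 6 = 12.18 (6 seconds).
P(N = 10) = e^(−12.18) · 12.18^10/10! ≈ 0.1016.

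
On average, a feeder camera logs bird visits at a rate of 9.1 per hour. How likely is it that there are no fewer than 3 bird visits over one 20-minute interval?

Over the interval, μ = 9.1 × 1/3 ≈ 3.03333 (a 20-minute interval = 1/3 hours).
P(N ≥ 3) = 1 − P(N ≤ 2) = 1 − Σ_{j=0}^{2} e^(−μ) μ^j/j! ≈ 0.5842.

0.5842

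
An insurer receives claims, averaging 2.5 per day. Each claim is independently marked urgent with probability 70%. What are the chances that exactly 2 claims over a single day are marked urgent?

0.2661

Thinning: the claims that are marked urgent themselves form a Poisson process with rate 0.7 × 2.5 = 1.75 per day.
So μ = 1.75.
P(N = 2) = e^(−1.75) · 1.75^2/2! ≈ 0.2661.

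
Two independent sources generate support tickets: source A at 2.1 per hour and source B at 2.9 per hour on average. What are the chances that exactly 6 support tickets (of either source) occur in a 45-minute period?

Independent Poisson processes superpose: combined rate λ = 2.1 + 2.9 = 5 per hour.
Over the interval, μ = 5 × 0.75 = 3.75 (a 45-minute period = 0.75 hours).
P(N = 6) = e^(−3.75) · 3.75^6/6! ≈ 0.0908.

0.0908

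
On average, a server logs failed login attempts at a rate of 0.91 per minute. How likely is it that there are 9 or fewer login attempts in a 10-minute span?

0.5742

Over the interval, μ = 0.91 × 10 = 9.1 (a 10-minute span = 10 minutes).
P(N ≤ 9) = Σ_{j=0}^{9} e^(−μ) μ^j/j! ≈ 0.5742.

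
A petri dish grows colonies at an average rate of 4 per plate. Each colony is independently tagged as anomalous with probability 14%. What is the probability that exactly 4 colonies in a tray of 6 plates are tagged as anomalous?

Thinning: the colonies that are tagged as anomalous themselves form a Poisson process with rate 0.14 × 4 = 0.56 per plate.
Over the interval, μ = 0.56 × 6 = 3.36 (a tray of 6 plates = 6 plates).
P(N = 4) = e^(−3.36) · 3.36^4/4! ≈ 0.1845.

0.1845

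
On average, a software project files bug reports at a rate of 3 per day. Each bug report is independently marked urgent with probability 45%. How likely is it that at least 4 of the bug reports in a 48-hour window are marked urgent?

Thinning: the bug reports that are marked urgent themselves form a Poisson process with rate 0.45 × 3 = 1.35 per day.
Over the interval, μ = 1.35 × 2 = 2.7 (a 48-hour window = 2 days).
P(N ≥ 4) = 1 − P(N ≤ 3) ≈ 0.2859.

0.2859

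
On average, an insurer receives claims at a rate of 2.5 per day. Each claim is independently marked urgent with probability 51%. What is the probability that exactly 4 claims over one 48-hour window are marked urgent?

Thinning: the claims that are marked urgent themselves form a Poisson process with rate 0.51 × 2.5 = 1.275 per day.
Over the interval, μ = 1.275 × 2 = 2.55 (a 48-hour window = 2 days).
P(N = 4) = e^(−2.55) · 2.55^4/4! ≈ 0.1376.

0.1376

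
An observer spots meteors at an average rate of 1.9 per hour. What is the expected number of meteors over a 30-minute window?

0.95

E[N] = λt = 1.9 × 0.5 = 0.95 (a 30-minute window = 0.5 hours).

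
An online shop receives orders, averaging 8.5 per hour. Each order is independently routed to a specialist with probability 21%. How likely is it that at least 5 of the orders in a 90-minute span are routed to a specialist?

0.1338

Thinning: the orders that are routed to a specialist themselves form a Poisson process with rate 0.21 × 8.5 = 1.785 per hour.
Over the interval, μ = 1.785 × 1.5 = 2.6775 (a 90-minute span = 1.5 hours).
P(N ≥ 5) = 1 − P(N ≤ 4) ≈ 0.1338.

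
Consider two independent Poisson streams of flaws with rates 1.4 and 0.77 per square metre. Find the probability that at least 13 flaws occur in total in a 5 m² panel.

Independent Poisson processes superpose: combined rate λ = 1.4 + 0.77 = 2.17 per square metre.
Over the interval, μ = 2.17 × 5 = 10.85 (a 5 m² panel = 5 square metres).
P(N ≥ 13) = 1 − P(N ≤ 12) ≈ 0.2950.

0.2950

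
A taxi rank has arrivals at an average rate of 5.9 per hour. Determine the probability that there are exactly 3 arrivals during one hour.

With mean μ = 5.9 per hour,
P(N = 3) = e^(−μ) μ^3/3! = e^(−5.9) · 5.9^3/6 ≈ 0.0938.

0.0938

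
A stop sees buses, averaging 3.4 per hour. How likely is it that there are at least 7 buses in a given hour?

With mean μ = 3.4 per hour,
P(N ≥ 7) = 1 − P(N ≤ 6) = 1 − Σ_{j=0}^{6} e^(−μ) μ^j/j! ≈ 0.0579.

0.0579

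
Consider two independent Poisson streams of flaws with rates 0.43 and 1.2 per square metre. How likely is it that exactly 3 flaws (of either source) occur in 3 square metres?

Independent Poisson processes superpose: combined rate λ = 0.43 + 1.2 = 1.63 per square metre.
Over the interval, μ = 1.63 × 3 = 4.89 (3 square metres).
P(N = 3) = e^(−4.89) · 4.89^3/3! ≈ 0.1466.

0.1466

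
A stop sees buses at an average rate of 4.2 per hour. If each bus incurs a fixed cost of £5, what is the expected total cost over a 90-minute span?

£31.5

E[N] = 4.2 × 1.5 = 6.3 (a 90-minute span = 1.5 hours); E[cost] = 6.3 × £5 = £31.5.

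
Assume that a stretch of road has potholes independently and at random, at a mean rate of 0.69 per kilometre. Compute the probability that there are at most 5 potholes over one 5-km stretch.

Over the interval, μ = 0.69 × 5 = 3.45 (a 5-km stretch = 5 kilometres).
P(N ≤ 5) = Σ_{j=0}^{5} e^(−μ) μ^j/j! ≈ 0.8642.

0.8642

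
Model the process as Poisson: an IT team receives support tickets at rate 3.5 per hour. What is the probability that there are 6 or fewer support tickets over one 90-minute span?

Over the interval, μ = 3.5 × 1.5 = 5.25 (a 90-minute span = 1.5 hours).
P(N ≤ 6) = Σ_{j=0}^{6} e^(−μ) μ^j/j! ≈ 0.7248.

0.7248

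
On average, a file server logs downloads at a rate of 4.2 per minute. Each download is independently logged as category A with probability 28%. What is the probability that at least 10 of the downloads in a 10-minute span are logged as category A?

0.7360

Thinning: the downloads that are logged as category A themselves form a Poisson process with rate 0.28 × 4.2 = 1.176 per minute.
Over the interval, μ = 1.176 × 10 = 11.76 (a 10-minute span = 10 minutes).
P(N ≥ 10) = 1 − P(N ≤ 9) ≈ 0.7360.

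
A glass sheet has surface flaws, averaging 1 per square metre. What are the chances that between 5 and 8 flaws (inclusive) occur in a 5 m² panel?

Over the interval, μ = 1 × 5 = 5 (a 5 m² panel = 5 square metres).
P(5 ≤ N ≤ 8) = Σ_{j=5}^{8} e^(−5) · 5^j/j! ≈ 0.4914.

0.4914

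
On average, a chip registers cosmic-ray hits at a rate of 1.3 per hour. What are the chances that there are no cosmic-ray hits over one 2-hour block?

Over the interval, μ = 1.3 × 2 = 2.6 (a 2-hour block = 2 hours).
P(N = 0) = e^(−μ) μ^0/0! = e^(−2.6) · 2.6^0/1 ≈ 0.0743.

0.0743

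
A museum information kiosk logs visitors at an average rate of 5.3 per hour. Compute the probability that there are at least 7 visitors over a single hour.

With mean μ = 5.3 per hour,
P(N ≥ 7) = 1 − P(N ≤ 6) = 1 − Σ_{j=0}^{6} e^(−μ) μ^j/j! ≈ 0.2829.

0.2829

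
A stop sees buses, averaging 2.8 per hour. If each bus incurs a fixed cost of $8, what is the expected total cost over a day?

E[N] = 2.8 × 24 = 67.2 (a day = 24 hours); E[cost] = 67.2 × $8 = $537.6.

$537.6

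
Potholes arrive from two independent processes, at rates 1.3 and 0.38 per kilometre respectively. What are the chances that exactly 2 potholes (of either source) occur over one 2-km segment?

0.1961

Independent Poisson processes superpose: combined rate λ = 1.3 + 0.38 = 1.68 per kilometre.
Over the interval, μ = 1.68 × 2 = 3.36 (a 2-km segment = 2 kilometres).
P(N = 2) = e^(−3.36) · 3.36^2/2! ≈ 0.1961.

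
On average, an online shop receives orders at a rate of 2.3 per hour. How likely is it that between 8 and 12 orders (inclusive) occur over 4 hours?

Over the interval, μ = 2.3 × 4 = 9.2 (4 hours).
P(8 ≤ N ≤ 12) = Σ_{j=8}^{12} e^(−9.2) · 9.2^j/j! ≈ 0.5597.

0.5597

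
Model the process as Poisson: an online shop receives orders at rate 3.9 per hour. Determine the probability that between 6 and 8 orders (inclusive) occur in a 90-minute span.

Over the interval, μ = 3.9 × 1.5 = 5.85 (a 90-minute span = 1.5 hours).
P(6 ≤ N ≤ 8) = Σ_{j=6}^{8} e^(−5.85) · 5.85^j/j! ≈ 0.3923.

0.3923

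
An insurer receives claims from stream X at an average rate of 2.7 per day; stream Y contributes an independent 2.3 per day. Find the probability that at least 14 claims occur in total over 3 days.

0.6368

Independent Poisson processes superpose: combined rate λ = 2.7 + 2.3 = 5 per day.
Over the interval, μ = 5 × 3 = 15 (3 days).
P(N ≥ 14) = 1 − P(N ≤ 13) ≈ 0.6368.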